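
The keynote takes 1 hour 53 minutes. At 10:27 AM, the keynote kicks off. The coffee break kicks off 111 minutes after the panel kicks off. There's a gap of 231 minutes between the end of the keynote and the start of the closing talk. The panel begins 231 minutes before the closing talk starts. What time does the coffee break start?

2:11 PM

The keynote ends at 10:27 AM + 113 min = 12:20 PM.
The closing talk starts at 12:20 PM + 231 min = 4:11 PM.
The panel starts at 4:11 PM − 231 min = 12:20 PM.
The coffee break starts at 12:20 PM + 111 min = 2:11 PM.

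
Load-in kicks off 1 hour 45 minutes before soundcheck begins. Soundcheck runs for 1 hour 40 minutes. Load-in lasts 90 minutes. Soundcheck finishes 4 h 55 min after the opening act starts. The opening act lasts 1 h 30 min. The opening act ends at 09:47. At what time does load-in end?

The opening act starts at 09:47 − 90 min = 08:17.
Soundcheck ends at 08:17 + 295 min = 13:12.
Soundcheck starts at 13:12 − 100 min = 11:32.
Load-in starts at 11:32 − 105 min = 09:47.
Load-in ends at 09:47 + 90 min = 11:17.

11:17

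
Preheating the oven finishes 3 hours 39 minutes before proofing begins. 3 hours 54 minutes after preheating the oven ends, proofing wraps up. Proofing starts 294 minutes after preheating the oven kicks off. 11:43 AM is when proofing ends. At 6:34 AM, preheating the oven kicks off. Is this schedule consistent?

Yes

Proofing starts at 6:34 AM + 294 min = 11:28 AM.
Preheating the oven ends at 11:28 AM − 219 min = 7:49 AM.
Proofing ends at 7:49 AM + 234 min = 11:43 AM.
That matches the stated 11:43 AM, so the schedule is consistent.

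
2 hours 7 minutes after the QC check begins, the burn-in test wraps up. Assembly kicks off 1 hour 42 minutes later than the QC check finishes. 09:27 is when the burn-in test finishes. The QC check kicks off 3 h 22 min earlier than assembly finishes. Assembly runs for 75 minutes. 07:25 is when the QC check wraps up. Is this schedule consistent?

No

Assembly starts at 07:25 + 102 min = 09:07.
Assembly ends at 09:07 + 75 min = 10:22.
The QC check starts at 10:22 − 202 min = 07:00.
The burn-in test ends at 07:00 + 127 min = 09:07.
But the burn-in test is also said to end at 09:27 — a 20-minute conflict.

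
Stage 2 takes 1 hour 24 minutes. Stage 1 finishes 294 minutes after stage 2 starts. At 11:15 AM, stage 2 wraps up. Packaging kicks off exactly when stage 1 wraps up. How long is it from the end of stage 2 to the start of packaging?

210 minutes

Stage 2 starts at 11:15 AM − 84 min = 9:51 AM.
Stage 1 ends at 9:51 AM + 294 min = 2:45 PM.
So packaging starts at 2:45 PM.
From 11:15 AM to 2:45 PM is 210 minutes.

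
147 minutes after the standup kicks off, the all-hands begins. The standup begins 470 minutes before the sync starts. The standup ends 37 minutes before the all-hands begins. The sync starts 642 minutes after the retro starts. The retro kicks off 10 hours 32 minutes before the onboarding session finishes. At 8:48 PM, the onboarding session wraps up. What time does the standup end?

The retro starts at 8:48 PM − 632 min = 10:16 AM.
The sync starts at 10:16 AM + 642 min = 8:58 PM.
The standup starts at 8:58 PM − 470 min = 1:08 PM.
The all-hands starts at 1:08 PM + 147 min = 3:35 PM.
The standup ends at 3:35 PM − 37 min = 2:58 PM.

2:58 PM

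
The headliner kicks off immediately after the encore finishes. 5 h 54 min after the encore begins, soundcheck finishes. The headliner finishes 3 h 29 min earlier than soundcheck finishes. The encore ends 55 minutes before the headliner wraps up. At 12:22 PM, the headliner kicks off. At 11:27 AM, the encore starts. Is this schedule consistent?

Soundcheck ends at 11:27 AM + 354 min = 5:21 PM.
The headliner ends at 5:21 PM − 209 min = 1:52 PM.
The encore ends at 1:52 PM − 55 min = 12:57 PM.
So the headliner starts at 12:57 PM.
But the headliner is also said to start at 12:22 PM — a 35-minute conflict.

No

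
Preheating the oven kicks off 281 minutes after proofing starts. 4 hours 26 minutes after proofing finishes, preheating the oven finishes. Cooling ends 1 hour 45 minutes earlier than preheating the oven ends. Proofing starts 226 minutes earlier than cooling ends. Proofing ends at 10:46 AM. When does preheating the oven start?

2:22 PM

Preheating the oven ends at 10:46 AM + 266 min = 3:12 PM.
Cooling ends at 3:12 PM − 105 min = 1:27 PM.
Proofing starts at 1:27 PM − 226 min = 9:41 AM.
Preheating the oven starts at 9:41 AM + 281 min = 2:22 PM.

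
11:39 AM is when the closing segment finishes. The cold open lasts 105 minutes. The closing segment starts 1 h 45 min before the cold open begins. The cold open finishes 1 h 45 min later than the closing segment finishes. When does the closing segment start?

The cold open ends at 11:39 AM + 105 min = 1:24 PM.
The cold open starts at 1:24 PM − 105 min = 11:39 AM.
The closing segment starts at 11:39 AM − 105 min = 9:54 AM.

9:54 AM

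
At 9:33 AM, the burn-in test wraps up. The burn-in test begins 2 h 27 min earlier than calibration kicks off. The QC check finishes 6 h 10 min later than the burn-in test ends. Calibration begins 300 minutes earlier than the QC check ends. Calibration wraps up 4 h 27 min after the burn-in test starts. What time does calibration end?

The QC check ends at 9:33 AM + 370 min = 3:43 PM.
Calibration starts at 3:43 PM − 300 min = 10:43 AM.
The burn-in test starts at 10:43 AM − 147 min = 8:16 AM.
Calibration ends at 8:16 AM + 267 min = 12:43 PM.

12:43 PM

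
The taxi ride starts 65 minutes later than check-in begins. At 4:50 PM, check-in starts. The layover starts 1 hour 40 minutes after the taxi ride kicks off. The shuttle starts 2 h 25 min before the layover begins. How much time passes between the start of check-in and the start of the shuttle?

The taxi ride starts at 4:50 PM + 65 min = 5:55 PM.
The layover starts at 5:55 PM + 100 min = 7:35 PM.
The shuttle starts at 7:35 PM − 145 min = 5:10 PM.
From 4:50 PM to 5:10 PM is 20 minutes.

20 minutes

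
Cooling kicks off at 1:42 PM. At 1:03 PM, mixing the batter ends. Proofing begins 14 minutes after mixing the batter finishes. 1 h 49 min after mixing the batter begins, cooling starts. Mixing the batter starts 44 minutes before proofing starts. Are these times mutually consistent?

No

Proofing starts at 1:03 PM + 14 min = 1:17 PM.
Mixing the batter starts at 1:17 PM − 44 min = 12:33 PM.
Cooling starts at 12:33 PM + 109 min = 2:22 PM.
But cooling is also said to start at 1:42 PM — a 40-minute conflict.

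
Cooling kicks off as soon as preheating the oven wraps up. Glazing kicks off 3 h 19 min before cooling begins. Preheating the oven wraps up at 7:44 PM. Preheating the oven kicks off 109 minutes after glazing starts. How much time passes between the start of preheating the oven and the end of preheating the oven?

1 h 30 min

Cooling starts at 7:44 PM.
Glazing starts at 7:44 PM − 199 min = 4:25 PM.
Preheating the oven starts at 4:25 PM + 109 min = 6:14 PM.
From 6:14 PM to 7:44 PM is 1 h 30 min.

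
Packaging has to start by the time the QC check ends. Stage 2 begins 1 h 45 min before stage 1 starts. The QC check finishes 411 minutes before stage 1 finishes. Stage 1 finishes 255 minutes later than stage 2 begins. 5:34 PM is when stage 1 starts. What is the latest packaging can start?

1:13 PM

Stage 2 starts at 5:34 PM − 105 min = 3:49 PM.
Stage 1 ends at 3:49 PM + 255 min = 8:04 PM.
The QC check ends at 8:04 PM − 411 min = 1:13 PM.
Packaging is bounded by the QC check, so the latest it can start is 1:13 PM.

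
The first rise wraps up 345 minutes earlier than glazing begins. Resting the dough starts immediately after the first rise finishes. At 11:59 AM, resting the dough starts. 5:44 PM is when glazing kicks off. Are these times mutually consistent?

The first rise ends at 5:44 PM − 345 min = 11:59 AM.
So resting the dough starts at 11:59 AM.
That matches the stated 11:59 AM, so the schedule is consistent.

Yes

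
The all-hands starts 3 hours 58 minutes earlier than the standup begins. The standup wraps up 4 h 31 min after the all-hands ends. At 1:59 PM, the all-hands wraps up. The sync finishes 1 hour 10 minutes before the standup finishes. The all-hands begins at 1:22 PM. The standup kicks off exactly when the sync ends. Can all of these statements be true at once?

The standup ends at 1:59 PM + 271 min = 6:30 PM.
The sync ends at 6:30 PM − 70 min = 5:20 PM.
So the standup starts at 5:20 PM.
The all-hands starts at 5:20 PM − 238 min = 1:22 PM.
That matches the stated 1:22 PM, so the schedule is consistent.

Yes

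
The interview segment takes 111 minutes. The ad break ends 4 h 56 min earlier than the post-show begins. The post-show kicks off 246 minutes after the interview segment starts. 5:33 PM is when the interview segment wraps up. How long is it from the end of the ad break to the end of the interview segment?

2 h 41 min

The interview segment starts at 5:33 PM − 111 min = 3:42 PM.
The post-show starts at 3:42 PM + 246 min = 7:48 PM.
The ad break ends at 7:48 PM − 296 min = 2:52 PM.
From 2:52 PM to 5:33 PM is 2 h 41 min.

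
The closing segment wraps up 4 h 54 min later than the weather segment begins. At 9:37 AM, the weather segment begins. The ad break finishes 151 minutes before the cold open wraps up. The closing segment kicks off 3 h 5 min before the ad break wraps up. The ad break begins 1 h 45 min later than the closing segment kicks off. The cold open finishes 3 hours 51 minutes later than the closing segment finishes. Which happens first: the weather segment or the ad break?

the weather segment

The closing segment ends at 9:37 AM + 294 min = 2:31 PM.
The cold open ends at 2:31 PM + 231 min = 6:22 PM.
The ad break ends at 6:22 PM − 151 min = 3:51 PM.
The closing segment starts at 3:51 PM − 185 min = 12:46 PM.
The ad break starts at 12:46 PM + 105 min = 2:31 PM.
The weather segment starts at 9:37 AM and the ad break starts at 2:31 PM, so the weather segment is first.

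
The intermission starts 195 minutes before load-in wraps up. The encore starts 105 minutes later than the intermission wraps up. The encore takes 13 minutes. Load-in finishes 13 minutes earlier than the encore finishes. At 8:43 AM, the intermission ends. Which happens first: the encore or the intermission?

The encore starts at 8:43 AM + 105 min = 10:28 AM.
The encore ends at 10:28 AM + 13 min = 10:41 AM.
Load-in ends at 10:41 AM − 13 min = 10:28 AM.
The intermission starts at 10:28 AM − 195 min = 7:13 AM.
The encore starts at 10:28 AM and the intermission starts at 7:13 AM, so the intermission is first.

the intermission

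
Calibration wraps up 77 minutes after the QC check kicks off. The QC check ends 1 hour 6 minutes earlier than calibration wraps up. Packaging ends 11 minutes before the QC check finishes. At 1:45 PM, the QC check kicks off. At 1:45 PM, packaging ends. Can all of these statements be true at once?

Calibration ends at 1:45 PM + 77 min = 3:02 PM.
The QC check ends at 3:02 PM − 66 min = 1:56 PM.
Packaging ends at 1:56 PM − 11 min = 1:45 PM.
That matches the stated 1:45 PM, so the schedule is consistent.

Yes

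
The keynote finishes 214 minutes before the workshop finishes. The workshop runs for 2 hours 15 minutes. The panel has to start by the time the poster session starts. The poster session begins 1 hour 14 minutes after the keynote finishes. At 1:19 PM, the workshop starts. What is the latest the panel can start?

The workshop ends at 1:19 PM + 135 min = 3:34 PM.
The keynote ends at 3:34 PM − 214 min = 12:00 PM.
The poster session starts at 12:00 PM + 74 min = 1:14 PM.
The panel is bounded by the poster session, so the latest it can start is 1:14 PM.

1:14 PM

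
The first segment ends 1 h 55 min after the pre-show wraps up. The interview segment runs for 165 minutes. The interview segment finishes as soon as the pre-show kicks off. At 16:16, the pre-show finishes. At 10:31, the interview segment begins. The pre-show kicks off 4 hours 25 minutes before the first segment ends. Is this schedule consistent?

The first segment ends at 16:16 + 115 min = 18:11.
The pre-show starts at 18:11 − 265 min = 13:46.
So the interview segment ends at 13:46.
The interview segment starts at 13:46 − 165 min = 11:01.
But the interview segment is also said to start at 10:31 — a 30-minute conflict.

No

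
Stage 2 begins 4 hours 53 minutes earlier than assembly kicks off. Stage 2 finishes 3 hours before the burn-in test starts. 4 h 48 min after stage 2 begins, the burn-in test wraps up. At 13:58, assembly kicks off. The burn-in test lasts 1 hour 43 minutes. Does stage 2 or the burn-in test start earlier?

Stage 2 starts at 13:58 − 293 min = 09:05.
The burn-in test ends at 09:05 + 288 min = 13:53.
The burn-in test starts at 13:53 − 103 min = 12:10.
Stage 2 starts at 09:05 and the burn-in test starts at 12:10, so stage 2 is first.

stage 2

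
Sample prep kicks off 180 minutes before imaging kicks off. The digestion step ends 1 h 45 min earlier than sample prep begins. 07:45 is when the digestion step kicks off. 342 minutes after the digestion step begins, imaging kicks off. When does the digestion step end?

Imaging starts at 07:45 + 342 min = 13:27.
Sample prep starts at 13:27 − 180 min = 10:27.
The digestion step ends at 10:27 − 105 min = 08:42.

08:42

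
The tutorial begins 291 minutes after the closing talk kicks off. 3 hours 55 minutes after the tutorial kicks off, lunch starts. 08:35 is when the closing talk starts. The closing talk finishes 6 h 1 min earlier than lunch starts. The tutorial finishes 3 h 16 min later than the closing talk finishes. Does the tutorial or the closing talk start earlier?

The tutorial starts at 08:35 + 291 min = 13:26.
The tutorial starts at 13:26 and the closing talk starts at 08:35, so the closing talk is first.

the closing talk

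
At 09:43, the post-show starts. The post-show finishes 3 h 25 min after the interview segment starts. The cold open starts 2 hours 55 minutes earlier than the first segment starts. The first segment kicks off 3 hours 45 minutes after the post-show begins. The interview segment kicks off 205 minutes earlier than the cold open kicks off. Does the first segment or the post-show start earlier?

the post-show

The first segment starts at 09:43 + 225 min = 13:28.
The first segment starts at 13:28 and the post-show starts at 09:43, so the post-show is first.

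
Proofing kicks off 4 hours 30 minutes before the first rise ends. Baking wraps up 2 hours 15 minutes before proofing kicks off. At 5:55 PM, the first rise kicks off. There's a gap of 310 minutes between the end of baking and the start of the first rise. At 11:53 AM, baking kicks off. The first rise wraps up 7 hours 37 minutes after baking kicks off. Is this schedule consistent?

The first rise ends at 11:53 AM + 457 min = 7:30 PM.
Proofing starts at 7:30 PM − 270 min = 3:00 PM.
Baking ends at 3:00 PM − 135 min = 12:45 PM.
The first rise starts at 12:45 PM + 310 min = 5:55 PM.
That matches the stated 5:55 PM, so the schedule is consistent.

Yes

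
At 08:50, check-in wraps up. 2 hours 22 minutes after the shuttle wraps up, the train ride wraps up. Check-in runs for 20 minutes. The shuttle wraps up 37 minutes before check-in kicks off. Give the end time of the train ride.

10:15

Check-in starts at 08:50 − 20 min = 08:30.
The shuttle ends at 08:30 − 37 min = 07:53.
The train ride ends at 07:53 + 142 min = 10:15.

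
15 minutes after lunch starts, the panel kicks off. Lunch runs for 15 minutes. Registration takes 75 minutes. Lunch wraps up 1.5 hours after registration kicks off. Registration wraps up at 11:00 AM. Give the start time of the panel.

Registration starts at 11:00 AM − 75 min = 9:45 AM.
Lunch ends at 9:45 AM + 90 min = 11:15 AM.
Lunch starts at 11:15 AM − 15 min = 11:00 AM.
The panel starts at 11:00 AM + 15 min = 11:15 AM.

11:15 AM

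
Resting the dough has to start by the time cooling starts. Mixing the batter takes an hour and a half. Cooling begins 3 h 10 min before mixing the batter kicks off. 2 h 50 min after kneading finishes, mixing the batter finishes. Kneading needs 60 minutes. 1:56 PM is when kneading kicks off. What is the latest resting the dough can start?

1:06 PM

Kneading ends at 1:56 PM + 60 min = 2:56 PM.
Mixing the batter ends at 2:56 PM + 170 min = 5:46 PM.
Mixing the batter starts at 5:46 PM − 90 min = 4:16 PM.
Cooling starts at 4:16 PM − 190 min = 1:06 PM.
Resting the dough is bounded by cooling, so the latest it can start is 1:06 PM.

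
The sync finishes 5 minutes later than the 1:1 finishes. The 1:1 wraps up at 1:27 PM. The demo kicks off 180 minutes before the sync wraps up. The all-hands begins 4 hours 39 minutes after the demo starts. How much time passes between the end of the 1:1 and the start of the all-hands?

The sync ends at 1:27 PM + 5 min = 1:32 PM.
The demo starts at 1:32 PM − 180 min = 10:32 AM.
The all-hands starts at 10:32 AM + 279 min = 3:11 PM.
From 1:27 PM to 3:11 PM is 104 minutes.

104 minutes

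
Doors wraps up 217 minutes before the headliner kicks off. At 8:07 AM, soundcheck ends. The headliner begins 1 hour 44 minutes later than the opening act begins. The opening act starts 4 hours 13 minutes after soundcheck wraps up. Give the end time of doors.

The opening act starts at 8:07 AM + 253 min = 12:20 PM.
The headliner starts at 12:20 PM + 104 min = 2:04 PM.
Doors ends at 2:04 PM − 217 min = 10:27 AM.

10:27 AM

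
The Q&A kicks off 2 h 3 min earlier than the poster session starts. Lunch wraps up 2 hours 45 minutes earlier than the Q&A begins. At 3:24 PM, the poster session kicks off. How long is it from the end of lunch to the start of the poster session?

The Q&A starts at 3:24 PM − 123 min = 1:21 PM.
Lunch ends at 1:21 PM − 165 min = 10:36 AM.
From 10:36 AM to 3:24 PM is 288 minutes.

288 minutes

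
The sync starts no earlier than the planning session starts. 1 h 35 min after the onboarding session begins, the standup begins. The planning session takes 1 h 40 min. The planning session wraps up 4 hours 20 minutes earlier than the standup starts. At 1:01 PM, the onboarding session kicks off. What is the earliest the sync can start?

8:36 AM

The standup starts at 1:01 PM + 95 min = 2:36 PM.
The planning session ends at 2:36 PM − 260 min = 10:16 AM.
The planning session starts at 10:16 AM − 100 min = 8:36 AM.
The sync is bounded by the planning session, so the earliest it can start is 8:36 AM.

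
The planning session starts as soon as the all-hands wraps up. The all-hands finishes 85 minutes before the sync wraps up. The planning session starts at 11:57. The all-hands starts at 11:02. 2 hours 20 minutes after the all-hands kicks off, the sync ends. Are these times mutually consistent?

The sync ends at 11:02 + 140 min = 13:22.
The all-hands ends at 13:22 − 85 min = 11:57.
So the planning session starts at 11:57.
That matches the stated 11:57, so the schedule is consistent.

Yes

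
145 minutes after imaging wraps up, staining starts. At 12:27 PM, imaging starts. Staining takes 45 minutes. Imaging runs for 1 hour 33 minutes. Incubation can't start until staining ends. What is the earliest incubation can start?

Imaging ends at 12:27 PM + 93 min = 2:00 PM.
Staining starts at 2:00 PM + 145 min = 4:25 PM.
Staining ends at 4:25 PM + 45 min = 5:10 PM.
Incubation is bounded by staining, so the earliest it can start is 5:10 PM.

5:10 PM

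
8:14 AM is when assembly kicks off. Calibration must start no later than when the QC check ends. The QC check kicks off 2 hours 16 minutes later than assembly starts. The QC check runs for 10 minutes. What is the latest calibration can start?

10:40 AM

The QC check starts at 8:14 AM + 136 min = 10:30 AM.
The QC check ends at 10:30 AM + 10 min = 10:40 AM.
Calibration is bounded by the QC check, so the latest it can start is 10:40 AM.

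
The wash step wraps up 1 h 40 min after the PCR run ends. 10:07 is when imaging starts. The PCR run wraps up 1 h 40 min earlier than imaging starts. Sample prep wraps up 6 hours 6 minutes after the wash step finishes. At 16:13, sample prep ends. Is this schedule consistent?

The PCR run ends at 10:07 − 100 min = 08:27.
The wash step ends at 08:27 + 100 min = 10:07.
Sample prep ends at 10:07 + 366 min = 16:13.
That matches the stated 16:13, so the schedule is consistent.

Yes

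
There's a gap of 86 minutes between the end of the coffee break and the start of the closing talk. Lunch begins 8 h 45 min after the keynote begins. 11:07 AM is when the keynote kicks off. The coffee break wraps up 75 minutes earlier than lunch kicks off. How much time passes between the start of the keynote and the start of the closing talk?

8 hours 56 minutes

Lunch starts at 11:07 AM + 525 min = 7:52 PM.
The coffee break ends at 7:52 PM − 75 min = 6:37 PM.
The closing talk starts at 6:37 PM + 86 min = 8:03 PM.
From 11:07 AM to 8:03 PM is 8 hours 56 minutes.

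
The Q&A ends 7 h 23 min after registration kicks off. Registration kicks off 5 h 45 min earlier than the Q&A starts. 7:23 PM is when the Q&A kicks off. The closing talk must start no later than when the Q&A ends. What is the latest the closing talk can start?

9:01 PM

Registration starts at 7:23 PM − 345 min = 1:38 PM.
The Q&A ends at 1:38 PM + 443 min = 9:01 PM.
The closing talk is bounded by the Q&A, so the latest it can start is 9:01 PM.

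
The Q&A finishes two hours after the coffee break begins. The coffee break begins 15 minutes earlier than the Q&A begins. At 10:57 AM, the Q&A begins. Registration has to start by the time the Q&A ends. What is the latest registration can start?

The coffee break starts at 10:57 AM − 15 min = 10:42 AM.
The Q&A ends at 10:42 AM + 120 min = 12:42 PM.
Registration is bounded by the Q&A, so the latest it can start is 12:42 PM.

12:42 PM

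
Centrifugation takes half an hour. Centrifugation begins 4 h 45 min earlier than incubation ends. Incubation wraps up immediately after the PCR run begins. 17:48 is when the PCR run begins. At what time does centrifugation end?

13:33

Incubation ends at 17:48.
Centrifugation starts at 17:48 − 285 min = 13:03.
Centrifugation ends at 13:03 + 30 min = 13:33.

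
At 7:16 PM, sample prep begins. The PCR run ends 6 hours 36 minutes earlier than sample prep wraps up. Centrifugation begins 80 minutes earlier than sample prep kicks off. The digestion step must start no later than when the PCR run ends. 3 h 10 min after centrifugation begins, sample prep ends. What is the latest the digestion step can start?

2:30 PM

Centrifugation starts at 7:16 PM − 80 min = 5:56 PM.
Sample prep ends at 5:56 PM + 190 min = 9:06 PM.
The PCR run ends at 9:06 PM − 396 min = 2:30 PM.
The digestion step is bounded by the PCR run, so the latest it can start is 2:30 PM.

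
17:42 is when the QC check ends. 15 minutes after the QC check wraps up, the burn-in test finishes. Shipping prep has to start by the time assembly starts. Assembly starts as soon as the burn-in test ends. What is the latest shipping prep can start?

17:57

The burn-in test ends at 17:42 + 15 min = 17:57.
So assembly starts at 17:57.
Shipping prep is bounded by assembly, so the latest it can start is 17:57.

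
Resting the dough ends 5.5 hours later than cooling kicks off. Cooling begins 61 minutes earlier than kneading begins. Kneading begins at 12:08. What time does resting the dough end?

Cooling starts at 12:08 − 61 min = 11:07.
Resting the dough ends at 11:07 + 330 min = 16:37.

16:37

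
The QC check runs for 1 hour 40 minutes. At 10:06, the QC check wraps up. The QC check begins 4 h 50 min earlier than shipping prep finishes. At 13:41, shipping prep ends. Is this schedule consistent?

No

The QC check starts at 13:41 − 290 min = 08:51.
The QC check ends at 08:51 + 100 min = 10:31.
But the QC check is also said to end at 10:06 — a 25-minute conflict.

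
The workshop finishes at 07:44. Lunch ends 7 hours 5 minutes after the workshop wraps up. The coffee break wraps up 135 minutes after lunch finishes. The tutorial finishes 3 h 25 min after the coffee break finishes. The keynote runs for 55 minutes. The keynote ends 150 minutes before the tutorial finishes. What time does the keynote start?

17:04

Lunch ends at 07:44 + 425 min = 14:49.
The coffee break ends at 14:49 + 135 min = 17:04.
The tutorial ends at 17:04 + 205 min = 20:29.
The keynote ends at 20:29 − 150 min = 17:59.
The keynote starts at 17:59 − 55 min = 17:04.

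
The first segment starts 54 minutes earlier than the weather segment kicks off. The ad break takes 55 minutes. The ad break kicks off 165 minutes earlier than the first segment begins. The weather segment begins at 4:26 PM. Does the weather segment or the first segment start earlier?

The first segment starts at 4:26 PM − 54 min = 3:32 PM.
The weather segment starts at 4:26 PM and the first segment starts at 3:32 PM, so the first segment is first.

the first segment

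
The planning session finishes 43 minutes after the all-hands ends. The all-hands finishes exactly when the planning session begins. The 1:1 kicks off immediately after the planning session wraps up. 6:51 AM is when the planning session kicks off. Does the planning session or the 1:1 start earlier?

The all-hands ends at 6:51 AM.
The planning session ends at 6:51 AM + 43 min = 7:34 AM.
So the 1:1 starts at 7:34 AM.
The planning session starts at 6:51 AM and the 1:1 starts at 7:34 AM, so the planning session is first.

the planning session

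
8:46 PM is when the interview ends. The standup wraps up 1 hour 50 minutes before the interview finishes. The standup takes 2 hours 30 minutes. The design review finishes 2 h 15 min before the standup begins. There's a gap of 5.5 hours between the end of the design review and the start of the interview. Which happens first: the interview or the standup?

The standup ends at 8:46 PM − 110 min = 6:56 PM.
The standup starts at 6:56 PM − 150 min = 4:26 PM.
The design review ends at 4:26 PM − 135 min = 2:11 PM.
The interview starts at 2:11 PM + 330 min = 7:41 PM.
The interview starts at 7:41 PM and the standup starts at 4:26 PM, so the standup is first.

the standup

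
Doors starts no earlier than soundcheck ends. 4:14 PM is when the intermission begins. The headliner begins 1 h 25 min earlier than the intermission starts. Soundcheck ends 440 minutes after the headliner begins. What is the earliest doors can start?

The headliner starts at 4:14 PM − 85 min = 2:49 PM.
Soundcheck ends at 2:49 PM + 440 min = 10:09 PM.
Doors is bounded by soundcheck, so the earliest it can start is 10:09 PM.

10:09 PM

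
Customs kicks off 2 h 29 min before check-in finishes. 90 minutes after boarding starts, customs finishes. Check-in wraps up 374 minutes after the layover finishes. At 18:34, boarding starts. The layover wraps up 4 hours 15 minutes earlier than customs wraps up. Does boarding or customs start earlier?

boarding

Customs ends at 18:34 + 90 min = 20:04.
The layover ends at 20:04 − 255 min = 15:49.
Check-in ends at 15:49 + 374 min = 22:03.
Customs starts at 22:03 − 149 min = 19:34.
Boarding starts at 18:34 and customs starts at 19:34, so boarding is first.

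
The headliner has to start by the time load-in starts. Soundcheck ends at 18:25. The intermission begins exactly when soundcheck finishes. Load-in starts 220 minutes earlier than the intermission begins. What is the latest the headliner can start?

14:45

The intermission starts at 18:25.
Load-in starts at 18:25 − 220 min = 14:45.
The headliner is bounded by load-in, so the latest it can start is 14:45.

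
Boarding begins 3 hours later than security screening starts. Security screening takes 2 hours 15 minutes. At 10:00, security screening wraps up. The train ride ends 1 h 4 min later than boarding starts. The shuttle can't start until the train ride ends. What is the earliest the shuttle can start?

11:49

Security screening starts at 10:00 − 135 min = 07:45.
Boarding starts at 07:45 + 180 min = 10:45.
The train ride ends at 10:45 + 64 min = 11:49.
The shuttle is bounded by the train ride, so the earliest it can start is 11:49.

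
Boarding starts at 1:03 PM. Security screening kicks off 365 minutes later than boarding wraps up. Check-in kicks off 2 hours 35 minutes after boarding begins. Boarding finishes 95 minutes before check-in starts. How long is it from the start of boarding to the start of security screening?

425 minutes

Check-in starts at 1:03 PM + 155 min = 3:38 PM.
Boarding ends at 3:38 PM − 95 min = 2:03 PM.
Security screening starts at 2:03 PM + 365 min = 8:08 PM.
From 1:03 PM to 8:08 PM is 425 minutes.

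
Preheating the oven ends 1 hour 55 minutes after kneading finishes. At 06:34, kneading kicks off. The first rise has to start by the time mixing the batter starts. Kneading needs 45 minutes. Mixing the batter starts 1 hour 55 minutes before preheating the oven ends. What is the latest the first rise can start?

Kneading ends at 06:34 + 45 min = 07:19.
Preheating the oven ends at 07:19 + 115 min = 09:14.
Mixing the batter starts at 09:14 − 115 min = 07:19.
The first rise is bounded by mixing the batter, so the latest it can start is 07:19.

07:19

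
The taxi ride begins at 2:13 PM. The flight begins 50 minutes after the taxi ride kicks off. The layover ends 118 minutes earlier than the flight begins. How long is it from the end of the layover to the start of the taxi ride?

The flight starts at 2:13 PM + 50 min = 3:03 PM.
The layover ends at 3:03 PM − 118 min = 1:05 PM.
From 1:05 PM to 2:13 PM is 1 h 8 min.

1 h 8 min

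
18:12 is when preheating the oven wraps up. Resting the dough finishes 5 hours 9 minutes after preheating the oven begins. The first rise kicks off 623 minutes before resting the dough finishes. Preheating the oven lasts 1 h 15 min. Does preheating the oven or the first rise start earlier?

the first rise

Preheating the oven starts at 18:12 − 75 min = 16:57.
Resting the dough ends at 16:57 + 309 min = 22:06.
The first rise starts at 22:06 − 623 min = 11:43.
Preheating the oven starts at 16:57 and the first rise starts at 11:43, so the first rise is first.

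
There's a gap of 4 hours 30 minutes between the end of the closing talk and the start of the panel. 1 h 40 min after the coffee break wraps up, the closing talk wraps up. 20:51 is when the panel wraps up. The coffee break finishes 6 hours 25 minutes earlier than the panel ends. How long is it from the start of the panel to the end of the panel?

The coffee break ends at 20:51 − 385 min = 14:26.
The closing talk ends at 14:26 + 100 min = 16:06.
The panel starts at 16:06 + 270 min = 20:36.
From 20:36 to 20:51 is 15 minutes.

15 minutes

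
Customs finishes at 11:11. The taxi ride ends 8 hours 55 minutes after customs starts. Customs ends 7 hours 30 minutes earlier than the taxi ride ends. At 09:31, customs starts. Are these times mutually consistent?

The taxi ride ends at 09:31 + 535 min = 18:26.
Customs ends at 18:26 − 450 min = 10:56.
But customs is also said to end at 11:11 — a 15-minute conflict.

No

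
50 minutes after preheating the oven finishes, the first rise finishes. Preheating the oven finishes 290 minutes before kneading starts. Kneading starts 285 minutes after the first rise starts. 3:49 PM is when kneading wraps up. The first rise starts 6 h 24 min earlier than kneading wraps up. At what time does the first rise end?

The first rise starts at 3:49 PM − 384 min = 9:25 AM.
Kneading starts at 9:25 AM + 285 min = 2:10 PM.
Preheating the oven ends at 2:10 PM − 290 min = 9:20 AM.
The first rise ends at 9:20 AM + 50 min = 10:10 AM.

10:10 AM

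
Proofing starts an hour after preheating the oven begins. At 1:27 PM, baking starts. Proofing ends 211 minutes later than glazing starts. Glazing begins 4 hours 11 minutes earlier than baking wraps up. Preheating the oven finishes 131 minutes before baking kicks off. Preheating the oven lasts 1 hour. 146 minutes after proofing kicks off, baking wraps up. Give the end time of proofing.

Preheating the oven ends at 1:27 PM − 131 min = 11:16 AM.
Preheating the oven starts at 11:16 AM − 60 min = 10:16 AM.
Proofing starts at 10:16 AM + 60 min = 11:16 AM.
Baking ends at 11:16 AM + 146 min = 1:42 PM.
Glazing starts at 1:42 PM − 251 min = 9:31 AM.
Proofing ends at 9:31 AM + 211 min = 1:02 PM.

1:02 PM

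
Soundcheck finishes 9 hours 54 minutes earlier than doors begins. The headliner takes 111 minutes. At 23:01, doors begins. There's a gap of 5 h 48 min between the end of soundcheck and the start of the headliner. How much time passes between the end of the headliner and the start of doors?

2 hours 15 minutes

Soundcheck ends at 23:01 − 594 min = 13:07.
The headliner starts at 13:07 + 348 min = 18:55.
The headliner ends at 18:55 + 111 min = 20:46.
From 20:46 to 23:01 is 2 hours 15 minutes.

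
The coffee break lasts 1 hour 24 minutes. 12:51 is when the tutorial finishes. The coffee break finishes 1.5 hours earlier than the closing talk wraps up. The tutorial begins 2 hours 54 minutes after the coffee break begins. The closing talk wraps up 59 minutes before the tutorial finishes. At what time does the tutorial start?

11:52

The closing talk ends at 12:51 − 59 min = 11:52.
The coffee break ends at 11:52 − 90 min = 10:22.
The coffee break starts at 10:22 − 84 min = 08:58.
The tutorial starts at 08:58 + 174 min = 11:52.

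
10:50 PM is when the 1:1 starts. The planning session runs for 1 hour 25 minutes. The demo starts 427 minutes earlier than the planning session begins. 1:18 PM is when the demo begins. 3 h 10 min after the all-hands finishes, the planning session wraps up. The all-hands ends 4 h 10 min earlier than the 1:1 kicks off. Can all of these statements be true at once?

Yes

The all-hands ends at 10:50 PM − 250 min = 6:40 PM.
The planning session ends at 6:40 PM + 190 min = 9:50 PM.
The planning session starts at 9:50 PM − 85 min = 8:25 PM.
The demo starts at 8:25 PM − 427 min = 1:18 PM.
That matches the stated 1:18 PM, so the schedule is consistent.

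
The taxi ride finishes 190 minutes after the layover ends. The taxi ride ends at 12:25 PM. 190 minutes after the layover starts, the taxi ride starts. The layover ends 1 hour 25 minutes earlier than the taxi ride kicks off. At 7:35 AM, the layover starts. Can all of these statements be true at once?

No

The taxi ride starts at 7:35 AM + 190 min = 10:45 AM.
The layover ends at 10:45 AM − 85 min = 9:20 AM.
The taxi ride ends at 9:20 AM + 190 min = 12:30 PM.
But the taxi ride is also said to end at 12:25 PM — a 5-minute conflict.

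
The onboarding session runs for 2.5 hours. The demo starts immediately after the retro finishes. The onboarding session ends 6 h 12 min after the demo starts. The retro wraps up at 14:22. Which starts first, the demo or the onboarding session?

The demo starts at 14:22.
The onboarding session ends at 14:22 + 372 min = 20:34.
The onboarding session starts at 20:34 − 150 min = 18:04.
The demo starts at 14:22 and the onboarding session starts at 18:04, so the demo is first.

the demo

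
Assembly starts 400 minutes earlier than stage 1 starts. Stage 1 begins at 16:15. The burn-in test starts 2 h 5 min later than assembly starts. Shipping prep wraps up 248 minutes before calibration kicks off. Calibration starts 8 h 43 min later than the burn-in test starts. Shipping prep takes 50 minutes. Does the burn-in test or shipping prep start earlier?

the burn-in test

Assembly starts at 16:15 − 400 min = 09:35.
The burn-in test starts at 09:35 + 125 min = 11:40.
Calibration starts at 11:40 + 523 min = 20:23.
Shipping prep ends at 20:23 − 248 min = 16:15.
Shipping prep starts at 16:15 − 50 min = 15:25.
The burn-in test starts at 11:40 and shipping prep starts at 15:25, so the burn-in test is first.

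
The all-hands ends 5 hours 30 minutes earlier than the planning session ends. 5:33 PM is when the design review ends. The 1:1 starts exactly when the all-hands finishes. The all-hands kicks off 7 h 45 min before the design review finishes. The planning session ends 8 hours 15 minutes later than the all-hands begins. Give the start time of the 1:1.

The all-hands starts at 5:33 PM − 465 min = 9:48 AM.
The planning session ends at 9:48 AM + 495 min = 6:03 PM.
The all-hands ends at 6:03 PM − 330 min = 12:33 PM.
So the 1:1 starts at 12:33 PM.

12:33 PM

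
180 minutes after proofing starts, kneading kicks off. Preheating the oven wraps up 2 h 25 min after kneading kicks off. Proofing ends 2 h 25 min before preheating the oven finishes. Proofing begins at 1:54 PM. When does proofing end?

4:54 PM

Kneading starts at 1:54 PM + 180 min = 4:54 PM.
Preheating the oven ends at 4:54 PM + 145 min = 7:19 PM.
Proofing ends at 7:19 PM − 145 min = 4:54 PM.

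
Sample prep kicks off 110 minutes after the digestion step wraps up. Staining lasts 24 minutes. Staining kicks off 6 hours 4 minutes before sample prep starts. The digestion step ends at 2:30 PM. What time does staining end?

10:40 AM

Sample prep starts at 2:30 PM + 110 min = 4:20 PM.
Staining starts at 4:20 PM − 364 min = 10:16 AM.
Staining ends at 10:16 AM + 24 min = 10:40 AM.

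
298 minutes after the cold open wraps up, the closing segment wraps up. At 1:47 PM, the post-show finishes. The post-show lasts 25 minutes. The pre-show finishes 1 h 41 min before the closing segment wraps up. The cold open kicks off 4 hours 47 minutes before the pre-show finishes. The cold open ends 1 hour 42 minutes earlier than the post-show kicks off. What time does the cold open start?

10:10 AM

The post-show starts at 1:47 PM − 25 min = 1:22 PM.
The cold open ends at 1:22 PM − 102 min = 11:40 AM.
The closing segment ends at 11:40 AM + 298 min = 4:38 PM.
The pre-show ends at 4:38 PM − 101 min = 2:57 PM.
The cold open starts at 2:57 PM − 287 min = 10:10 AM.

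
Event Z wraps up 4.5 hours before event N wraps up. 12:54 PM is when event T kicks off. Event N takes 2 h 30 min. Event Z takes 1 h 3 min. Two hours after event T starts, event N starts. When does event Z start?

Event N starts at 12:54 PM + 120 min = 2:54 PM.
Event N ends at 2:54 PM + 150 min = 5:24 PM.
Event Z ends at 5:24 PM − 270 min = 12:54 PM.
Event Z starts at 12:54 PM − 63 min = 11:51 AM.

11:51 AM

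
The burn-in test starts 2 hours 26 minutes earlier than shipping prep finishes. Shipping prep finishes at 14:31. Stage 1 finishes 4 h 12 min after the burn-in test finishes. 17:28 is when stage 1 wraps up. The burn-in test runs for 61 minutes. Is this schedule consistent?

No

The burn-in test starts at 14:31 − 146 min = 12:05.
The burn-in test ends at 12:05 + 61 min = 13:06.
Stage 1 ends at 13:06 + 252 min = 17:18.
But stage 1 is also said to end at 17:28 — a 10-minute conflict.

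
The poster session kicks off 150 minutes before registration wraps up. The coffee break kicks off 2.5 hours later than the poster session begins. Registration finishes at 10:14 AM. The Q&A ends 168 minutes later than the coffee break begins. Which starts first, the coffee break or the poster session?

the poster session

The poster session starts at 10:14 AM − 150 min = 7:44 AM.
The coffee break starts at 7:44 AM + 150 min = 10:14 AM.
The coffee break starts at 10:14 AM and the poster session starts at 7:44 AM, so the poster session is first.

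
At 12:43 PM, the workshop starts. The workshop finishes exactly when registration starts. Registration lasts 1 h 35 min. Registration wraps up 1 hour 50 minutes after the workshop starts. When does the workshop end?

12:58 PM

Registration ends at 12:43 PM + 110 min = 2:33 PM.
Registration starts at 2:33 PM − 95 min = 12:58 PM.
So the workshop ends at 12:58 PM.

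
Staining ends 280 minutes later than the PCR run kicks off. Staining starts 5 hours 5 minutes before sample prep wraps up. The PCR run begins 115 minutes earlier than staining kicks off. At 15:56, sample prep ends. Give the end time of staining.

13:36

Staining starts at 15:56 − 305 min = 10:51.
The PCR run starts at 10:51 − 115 min = 08:56.
Staining ends at 08:56 + 280 min = 13:36.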